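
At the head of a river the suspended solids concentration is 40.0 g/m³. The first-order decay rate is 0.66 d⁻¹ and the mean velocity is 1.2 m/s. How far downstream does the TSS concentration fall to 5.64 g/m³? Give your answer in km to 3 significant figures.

308 km

From C = C₀·e^(−kt), t = ln(C₀/C)/k = ln(40.0/5.64)/0.66 = 1.959/0.66 = 2.968 d.
Distance = v·t = 1.2 m/s × 2.565e+05 s = 3.077e+05 m = 307.7 km.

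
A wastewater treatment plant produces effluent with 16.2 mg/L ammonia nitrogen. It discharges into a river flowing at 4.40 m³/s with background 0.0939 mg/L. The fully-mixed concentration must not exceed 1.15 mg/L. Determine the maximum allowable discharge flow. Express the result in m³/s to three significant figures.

0.309 m³/s

Mass balance at complete mixing: C_std·(Q_w + Q_r) = Q_w·C_e + Q_r·C_b.
Rearranging, Q_w = Q_r·(C_std − C_b)/(C_e − C_std) = 4.40·(1.15 − 0.0939) / (16.2 − 1.15) = 0.3088 m³/s.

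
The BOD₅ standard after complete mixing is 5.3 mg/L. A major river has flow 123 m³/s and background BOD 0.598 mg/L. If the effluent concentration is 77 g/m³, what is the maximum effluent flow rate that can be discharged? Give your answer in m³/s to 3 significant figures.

Mass balance at complete mixing: C_std·(Q_w + Q_r) = Q_w·C_e + Q_r·C_b.
Rearranging, Q_w = Q_r·(C_std − C_b)/(C_e − C_std) = 123·(5.3 − 0.598) / (77 − 5.3) = 8.066 m³/s.

8.07 m³/s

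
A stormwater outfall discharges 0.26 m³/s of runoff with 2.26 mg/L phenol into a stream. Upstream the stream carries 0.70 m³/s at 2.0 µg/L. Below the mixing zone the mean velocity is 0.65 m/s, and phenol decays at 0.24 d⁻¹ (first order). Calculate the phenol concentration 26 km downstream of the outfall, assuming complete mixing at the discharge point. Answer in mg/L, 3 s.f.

0.549 mg/L

2.0 µg/L = 0.002 mg/L.
After complete mixing, C₀ = (0.26·2.26 + 0.7·0.002) / 0.96 = 0.6135 mg/L.
Travel time t = 2.6e+04 m / 0.65 m/s = 4e+04 s = 0.463 d.
C = 0.6135·exp(−0.24·0.463) = 0.6135·0.8948 = 0.549 mg/L.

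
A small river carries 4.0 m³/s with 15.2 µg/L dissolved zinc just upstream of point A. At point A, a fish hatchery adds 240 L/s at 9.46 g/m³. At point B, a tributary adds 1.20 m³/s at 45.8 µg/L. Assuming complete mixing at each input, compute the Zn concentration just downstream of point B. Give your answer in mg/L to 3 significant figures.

15.2 µg/L = 0.0152 mg/L.
240 L/s = 0.24 m³/s.
After input A: C = (4·0.0152 + 0.24·9.46) / 4.24 = 0.5498 mg/L.
45.8 µg/L = 0.0458 mg/L.
After input B: C = (4.24·0.5498 + 1.2·0.0458) / 5.44 = 0.4386 mg/L.

0.439 mg/L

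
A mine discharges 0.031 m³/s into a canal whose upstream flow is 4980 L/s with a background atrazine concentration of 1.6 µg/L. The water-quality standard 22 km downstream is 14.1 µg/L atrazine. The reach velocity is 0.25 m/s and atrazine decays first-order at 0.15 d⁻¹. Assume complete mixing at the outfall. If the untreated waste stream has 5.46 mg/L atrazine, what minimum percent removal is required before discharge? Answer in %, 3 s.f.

56.1 %

4980 L/s = 4.98 m³/s.
1.6 µg/L = 0.0016 mg/L.
14.1 µg/L = 0.0141 mg/L.
Travel time to the compliance point: t = 2.2e+04/0.25 = 8.8e+04 s = 1.019 d; decay factor exp(−0.15·1.019) = 0.8583.
So the concentration just after mixing may be at most 0.0141/0.8583 = 0.01643 mg/L.
Mass balance: 0.01643·5.011 = 0.031·Cₑ + 4.98·0.0016.
Cₑ = (0.08232 − 0.007968) / 0.031 = 2.398 mg/L.
Required removal = 1 − 2.398/5.46 = 56.07 %.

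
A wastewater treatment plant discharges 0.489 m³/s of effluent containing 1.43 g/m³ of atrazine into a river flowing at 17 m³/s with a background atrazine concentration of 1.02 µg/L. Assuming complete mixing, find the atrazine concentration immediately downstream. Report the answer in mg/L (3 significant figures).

1.02 µg/L = 0.00102 mg/L.
Flow-weighted mixing gives C = (0.489·1.43 + 17·0.00102) / (0.489 + 17) = 0.7166/17.49 = 0.04097 mg/L.

0.0410 mg/L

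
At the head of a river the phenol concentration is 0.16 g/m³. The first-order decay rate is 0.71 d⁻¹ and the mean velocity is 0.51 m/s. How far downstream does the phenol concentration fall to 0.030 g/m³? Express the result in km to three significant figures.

From C = C₀·e^(−kt), t = ln(C₀/C)/k = ln(0.16/0.030)/0.71 = 1.674/0.71 = 2.358 d.
Distance = v·t = 0.51 m/s × 2.037e+05 s = 1.039e+05 m = 103.9 km.

104 km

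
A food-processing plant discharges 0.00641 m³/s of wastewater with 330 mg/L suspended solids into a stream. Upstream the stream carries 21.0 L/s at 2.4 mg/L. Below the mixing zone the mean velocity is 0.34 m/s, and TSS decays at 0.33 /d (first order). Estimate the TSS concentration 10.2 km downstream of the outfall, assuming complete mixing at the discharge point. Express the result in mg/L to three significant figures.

70.5 mg/L

21.0 L/s = 0.021 m³/s.
After complete mixing, C₀ = (0.00641·330 + 0.021·2.4) / 0.02741 = 79.01 mg/L.
Travel time t = 1.02e+04 m / 0.34 m/s = 3e+04 s = 0.3472 d.
C = 79.01·exp(−0.33·0.3472) = 79.01·0.8917 = 70.46 mg/L.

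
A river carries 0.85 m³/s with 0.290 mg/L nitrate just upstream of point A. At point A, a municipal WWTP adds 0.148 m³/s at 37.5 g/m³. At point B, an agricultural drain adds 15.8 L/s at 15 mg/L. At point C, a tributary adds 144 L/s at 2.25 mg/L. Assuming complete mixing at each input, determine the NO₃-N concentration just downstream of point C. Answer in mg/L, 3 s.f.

5.49 mg/L

After input A: C = (0.85·0.29 + 0.148·37.5) / 0.998 = 5.808 mg/L.
15.8 L/s = 0.0158 m³/s.
After input B: C = (0.998·5.808 + 0.0158·15) / 1.014 = 5.951 mg/L.
144 L/s = 0.144 m³/s.
After input C: C = (1.014·5.951 + 0.144·2.25) / 1.158 = 5.491 mg/L.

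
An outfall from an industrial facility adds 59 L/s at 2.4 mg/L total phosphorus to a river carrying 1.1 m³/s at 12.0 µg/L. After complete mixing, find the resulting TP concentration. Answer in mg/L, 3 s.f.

59 L/s = 0.059 m³/s.
12.0 µg/L = 0.012 mg/L.
Conservation of mass across the mixing zone: C = (0.059·2.4 + 1.1·0.012) / (0.059 + 1.1) = 0.1548/1.159 = 0.1336 mg/L.

0.134 mg/L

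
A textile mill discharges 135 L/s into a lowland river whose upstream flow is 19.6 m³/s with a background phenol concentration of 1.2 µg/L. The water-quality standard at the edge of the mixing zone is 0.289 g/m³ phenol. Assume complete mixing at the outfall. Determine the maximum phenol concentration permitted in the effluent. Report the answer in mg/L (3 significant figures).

135 L/s = 0.135 m³/s.
1.2 µg/L = 0.0012 mg/L.
Mass balance: 0.289·19.74 = 0.135·Cₑ + 19.6·0.0012.
Cₑ = (5.703 − 0.02352) / 0.135 = 42.07 mg/L.

42.1 mg/L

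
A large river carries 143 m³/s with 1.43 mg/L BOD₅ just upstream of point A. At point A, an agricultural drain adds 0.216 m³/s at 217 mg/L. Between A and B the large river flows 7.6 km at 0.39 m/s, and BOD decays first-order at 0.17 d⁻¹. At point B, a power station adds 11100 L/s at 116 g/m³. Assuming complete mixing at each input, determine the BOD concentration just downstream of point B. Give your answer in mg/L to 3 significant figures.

9.91 mg/L

After input A: C = (143·1.43 + 0.216·217) / 143.2 = 1.755 mg/L.
Over the 7.6 km reach to input B (t = 1.949e+04 s = 0.2255 d), decay gives C = 1.755·exp(−0.17·0.2255) = 1.689 mg/L.
11100 L/s = 11.1 m³/s.
After input B: C = (143.2·1.689 + 11.1·116) / 154.3 = 9.912 mg/L.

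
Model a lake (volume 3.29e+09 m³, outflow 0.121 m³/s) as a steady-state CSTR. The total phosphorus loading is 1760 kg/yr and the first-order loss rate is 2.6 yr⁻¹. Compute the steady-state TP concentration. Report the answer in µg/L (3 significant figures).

0.206 µg/L

Outflow Q = 0.121 m³/s × 3.156e+07 s/yr = 3.818e+06 m³/yr.
Steady-state CSTR mass balance: W = Q·C + k·V·C, so C = W/(Q + kV).
Q + kV = 3.818e+06 + 2.6·3.29e+09 = 8.558e+09 m³/yr.
C = 1760/8.558e+09 = 2.057e-07 kg/m³ = 0.0002057 mg/L = 0.2057 µg/L.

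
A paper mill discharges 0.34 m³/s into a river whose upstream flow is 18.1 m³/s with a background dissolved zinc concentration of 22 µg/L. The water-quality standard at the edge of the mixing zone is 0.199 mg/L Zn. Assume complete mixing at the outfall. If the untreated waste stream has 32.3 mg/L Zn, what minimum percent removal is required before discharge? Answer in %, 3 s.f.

22 µg/L = 0.022 mg/L.
Mass balance: 0.199·18.44 = 0.34·Cₑ + 18.1·0.022.
Cₑ = (3.67 − 0.3982) / 0.34 = 9.622 mg/L.
Required removal = 1 − 9.622/32.3 = 70.21 %.

70.2 %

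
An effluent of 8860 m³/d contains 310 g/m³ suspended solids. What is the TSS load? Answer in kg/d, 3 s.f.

8860 m³/d = 0.1025 m³/s.
Mass flux = Q·C = 0.1025 m³/s × 310 g/m³ = 31.79 g/s.
= 31.79 g/s × 86.4 = 2747 kg/d.

2750 kg/d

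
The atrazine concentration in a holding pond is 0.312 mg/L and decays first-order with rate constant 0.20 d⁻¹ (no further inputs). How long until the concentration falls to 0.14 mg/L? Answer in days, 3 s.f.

t = ln(C₀/C)/k = ln(0.312/0.14)/0.20 = 0.8014/0.20 = 4.007 d.

4.01 d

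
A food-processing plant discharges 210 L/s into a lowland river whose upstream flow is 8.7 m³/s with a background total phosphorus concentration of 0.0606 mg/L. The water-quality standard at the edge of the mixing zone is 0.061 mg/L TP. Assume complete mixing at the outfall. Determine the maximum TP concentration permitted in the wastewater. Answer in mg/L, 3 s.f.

0.0776 mg/L

210 L/s = 0.21 m³/s.
Mass balance: 0.061·8.91 = 0.21·Cₑ + 8.7·0.0606.
Cₑ = (0.5435 − 0.5272) / 0.21 = 0.07757 mg/L.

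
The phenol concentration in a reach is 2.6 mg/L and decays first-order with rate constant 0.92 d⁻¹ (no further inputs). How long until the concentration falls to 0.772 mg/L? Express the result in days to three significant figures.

t = ln(C₀/C)/k = ln(2.6/0.772)/0.92 = 1.214/0.92 = 1.32 d.

1.32 d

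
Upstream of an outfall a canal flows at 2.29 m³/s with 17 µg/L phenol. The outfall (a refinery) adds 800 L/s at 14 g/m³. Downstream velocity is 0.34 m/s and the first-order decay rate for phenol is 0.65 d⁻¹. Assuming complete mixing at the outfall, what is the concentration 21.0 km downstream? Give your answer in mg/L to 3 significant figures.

2.29 mg/L

800 L/s = 0.8 m³/s.
17 µg/L = 0.017 mg/L.
After complete mixing, C₀ = (0.8·14 + 2.29·0.017) / 3.09 = 3.637 mg/L.
Travel time t = 2.1e+04 m / 0.34 m/s = 6.176e+04 s = 0.7149 d.
C = 3.637·exp(−0.65·0.7149) = 3.637·0.6283 = 2.285 mg/L.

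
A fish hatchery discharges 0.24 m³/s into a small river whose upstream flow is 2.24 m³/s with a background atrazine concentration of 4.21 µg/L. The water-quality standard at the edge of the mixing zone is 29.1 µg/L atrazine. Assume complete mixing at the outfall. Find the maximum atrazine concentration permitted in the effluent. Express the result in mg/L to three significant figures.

0.261 mg/L

4.21 µg/L = 0.00421 mg/L.
29.1 µg/L = 0.0291 mg/L.
Mass balance: 0.0291·2.48 = 0.24·Cₑ + 2.24·0.00421.
Cₑ = (0.07217 − 0.00943) / 0.24 = 0.2614 mg/L.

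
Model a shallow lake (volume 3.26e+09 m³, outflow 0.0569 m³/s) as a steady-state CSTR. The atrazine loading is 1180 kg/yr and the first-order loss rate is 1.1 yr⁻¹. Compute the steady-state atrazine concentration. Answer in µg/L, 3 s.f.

0.329 µg/L

Outflow Q = 0.0569 m³/s × 3.156e+07 s/yr = 1.796e+06 m³/yr.
Steady-state CSTR mass balance: W = Q·C + k·V·C, so C = W/(Q + kV).
Q + kV = 1.796e+06 + 1.1·3.26e+09 = 3.588e+09 m³/yr.
C = 1180/3.588e+09 = 3.289e-07 kg/m³ = 0.0003289 mg/L = 0.3289 µg/L.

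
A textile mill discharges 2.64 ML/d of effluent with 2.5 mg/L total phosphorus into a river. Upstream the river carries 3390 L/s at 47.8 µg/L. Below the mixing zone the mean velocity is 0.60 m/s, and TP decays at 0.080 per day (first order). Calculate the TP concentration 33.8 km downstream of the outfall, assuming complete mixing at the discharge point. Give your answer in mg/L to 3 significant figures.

0.0662 mg/L

2.64 ML/d = 0.03056 m³/s.
3390 L/s = 3.39 m³/s.
47.8 µg/L = 0.0478 mg/L.
After complete mixing, C₀ = (0.03056·2.5 + 3.39·0.0478) / 3.421 = 0.06971 mg/L.
Travel time t = 3.38e+04 m / 0.60 m/s = 5.633e+04 s = 0.652 d.
C = 0.06971·exp(−0.080·0.652) = 0.06971·0.9492 = 0.06616 mg/L.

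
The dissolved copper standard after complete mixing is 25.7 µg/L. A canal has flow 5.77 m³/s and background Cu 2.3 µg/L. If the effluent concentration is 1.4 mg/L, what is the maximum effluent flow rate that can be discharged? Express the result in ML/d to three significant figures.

8.49 ML/d

2.3 µg/L = 0.0023 mg/L.
25.7 µg/L = 0.0257 mg/L.
Mass balance at complete mixing: C_std·(Q_w + Q_r) = Q_w·C_e + Q_r·C_b.
Rearranging, Q_w = Q_r·(C_std − C_b)/(C_e − C_std) = 5.77·(0.0257 − 0.0023) / (1.4 − 0.0257) = 0.09824 m³/s.
= 8.488 ML/d.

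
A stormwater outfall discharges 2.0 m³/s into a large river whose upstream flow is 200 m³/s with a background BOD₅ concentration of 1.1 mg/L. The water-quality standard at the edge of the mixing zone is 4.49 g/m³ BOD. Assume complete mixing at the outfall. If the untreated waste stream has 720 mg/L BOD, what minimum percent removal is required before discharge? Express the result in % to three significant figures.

Mass balance: 4.49·202 = 2·Cₑ + 200·1.1.
Cₑ = (907 − 220) / 2 = 343.5 mg/L.
Required removal = 1 − 343.5/720 = 52.29 %.

52.3 %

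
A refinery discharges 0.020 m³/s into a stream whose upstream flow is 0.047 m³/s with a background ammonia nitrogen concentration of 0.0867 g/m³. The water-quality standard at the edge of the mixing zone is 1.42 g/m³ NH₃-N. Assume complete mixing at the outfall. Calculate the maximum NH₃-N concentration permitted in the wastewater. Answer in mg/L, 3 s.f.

4.55 mg/L

Mass balance: 1.42·0.067 = 0.02·Cₑ + 0.047·0.0867.
Cₑ = (0.09514 − 0.004075) / 0.02 = 4.553 mg/L.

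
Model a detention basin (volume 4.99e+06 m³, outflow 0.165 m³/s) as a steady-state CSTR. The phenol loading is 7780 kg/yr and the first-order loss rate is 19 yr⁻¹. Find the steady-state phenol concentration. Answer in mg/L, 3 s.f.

Outflow Q = 0.165 m³/s × 3.156e+07 s/yr = 5.207e+06 m³/yr.
Steady-state CSTR mass balance: W = Q·C + k·V·C, so C = W/(Q + kV).
Q + kV = 5.207e+06 + 19·4.99e+06 = 1e+08 m³/yr.
C = 7780/1e+08 = 7.779e-05 kg/m³ = 0.07779 mg/L.

0.0778 mg/L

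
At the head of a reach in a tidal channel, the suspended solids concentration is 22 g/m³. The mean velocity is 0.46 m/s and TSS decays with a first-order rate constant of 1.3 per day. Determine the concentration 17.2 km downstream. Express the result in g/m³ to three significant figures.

12.5 g/m³

Travel time t = 17.2 km / 0.46 m/s = 1.72e+04/0.46 = 3.739e+04 s = 0.4328 d.
First-order decay: C = 22·exp(−1.3·0.4328) = 22·0.5697 = 12.53 g/m³.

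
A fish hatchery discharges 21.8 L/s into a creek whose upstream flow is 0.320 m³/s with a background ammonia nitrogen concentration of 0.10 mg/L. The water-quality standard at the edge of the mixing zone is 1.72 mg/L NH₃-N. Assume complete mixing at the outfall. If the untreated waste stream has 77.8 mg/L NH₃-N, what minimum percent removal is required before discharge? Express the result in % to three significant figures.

21.8 L/s = 0.0218 m³/s.
Mass balance: 1.72·0.3418 = 0.0218·Cₑ + 0.32·0.1.
Cₑ = (0.5879 − 0.032) / 0.0218 = 25.5 mg/L.
Required removal = 1 − 25.5/77.8 = 67.22 %.

67.2 %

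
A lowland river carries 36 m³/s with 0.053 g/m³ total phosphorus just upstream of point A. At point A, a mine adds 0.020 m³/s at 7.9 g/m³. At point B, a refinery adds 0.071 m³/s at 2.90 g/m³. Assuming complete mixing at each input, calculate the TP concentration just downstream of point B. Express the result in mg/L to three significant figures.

After input A: C = (36·0.053 + 0.02·7.9) / 36.02 = 0.05736 mg/L.
After input B: C = (36.02·0.05736 + 0.071·2.9) / 36.09 = 0.06295 mg/L.

0.0629 mg/L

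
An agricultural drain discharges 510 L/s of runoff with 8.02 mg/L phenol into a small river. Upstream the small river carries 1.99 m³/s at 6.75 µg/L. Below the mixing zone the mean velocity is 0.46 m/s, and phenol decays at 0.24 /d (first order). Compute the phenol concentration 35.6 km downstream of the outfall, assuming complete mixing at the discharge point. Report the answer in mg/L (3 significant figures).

510 L/s = 0.51 m³/s.
6.75 µg/L = 0.00675 mg/L.
After complete mixing, C₀ = (0.51·8.02 + 1.99·0.00675) / 2.5 = 1.641 mg/L.
Travel time t = 3.56e+04 m / 0.46 m/s = 7.739e+04 s = 0.8957 d.
C = 1.641·exp(−0.24·0.8957) = 1.641·0.8066 = 1.324 mg/L.

1.32 mg/L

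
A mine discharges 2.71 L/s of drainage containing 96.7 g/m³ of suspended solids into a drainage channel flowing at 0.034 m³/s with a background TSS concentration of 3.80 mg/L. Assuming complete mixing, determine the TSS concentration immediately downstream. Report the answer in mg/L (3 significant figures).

2.71 L/s = 0.00271 m³/s.
By mass balance at complete mixing, C = (0.00271·96.7 + 0.034·3.8) / (0.00271 + 0.034) = 0.3913/0.03671 = 10.66 mg/L.

10.7 mg/L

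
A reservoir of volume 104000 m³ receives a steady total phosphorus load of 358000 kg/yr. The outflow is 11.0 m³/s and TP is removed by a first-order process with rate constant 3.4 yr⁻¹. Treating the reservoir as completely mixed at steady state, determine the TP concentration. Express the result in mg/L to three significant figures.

1.03 mg/L

Outflow Q = 11.0 m³/s × 3.156e+07 s/yr = 3.471e+08 m³/yr.
Steady-state CSTR mass balance: W = Q·C + k·V·C, so C = W/(Q + kV).
Q + kV = 3.471e+08 + 3.4·104000 = 3.475e+08 m³/yr.
C = 358000/3.475e+08 = 0.00103 kg/m³ = 1.03 mg/L.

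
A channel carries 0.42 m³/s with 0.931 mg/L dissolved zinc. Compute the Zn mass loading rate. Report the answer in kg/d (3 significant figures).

Mass flux = Q·C = 0.42 m³/s × 0.931 g/m³ = 0.391 g/s.
= 0.391 g/s × 86.4 = 33.78 kg/d.

33.8 kg/d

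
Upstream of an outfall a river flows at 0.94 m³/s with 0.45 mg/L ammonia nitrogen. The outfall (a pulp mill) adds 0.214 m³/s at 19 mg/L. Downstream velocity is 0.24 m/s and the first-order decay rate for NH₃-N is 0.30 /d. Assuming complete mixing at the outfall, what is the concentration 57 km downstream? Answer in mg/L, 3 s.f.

After complete mixing, C₀ = (0.214·19 + 0.94·0.45) / 1.154 = 3.89 mg/L.
Travel time t = 5.7e+04 m / 0.24 m/s = 2.375e+05 s = 2.749 d.
C = 3.89·exp(−0.30·2.749) = 3.89·0.4384 = 1.705 mg/L.

1.71 mg/L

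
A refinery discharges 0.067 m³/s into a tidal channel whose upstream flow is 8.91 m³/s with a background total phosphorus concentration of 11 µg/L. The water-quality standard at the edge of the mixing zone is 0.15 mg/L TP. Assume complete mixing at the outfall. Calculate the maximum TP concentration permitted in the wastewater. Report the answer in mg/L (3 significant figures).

18.6 mg/L

11 µg/L = 0.011 mg/L.
Mass balance: 0.15·8.977 = 0.067·Cₑ + 8.91·0.011.
Cₑ = (1.347 − 0.09801) / 0.067 = 18.63 mg/L.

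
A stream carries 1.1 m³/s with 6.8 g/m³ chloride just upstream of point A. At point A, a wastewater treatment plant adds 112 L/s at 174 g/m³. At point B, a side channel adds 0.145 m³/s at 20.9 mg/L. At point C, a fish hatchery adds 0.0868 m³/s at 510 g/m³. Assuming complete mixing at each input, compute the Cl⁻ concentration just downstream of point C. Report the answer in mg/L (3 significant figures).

112 L/s = 0.112 m³/s.
After input A: C = (1.1·6.8 + 0.112·174) / 1.212 = 22.25 mg/L.
After input B: C = (1.212·22.25 + 0.145·20.9) / 1.357 = 22.11 mg/L.
After input C: C = (1.357·22.11 + 0.0868·510) / 1.444 = 51.44 mg/L.

51.4 mg/L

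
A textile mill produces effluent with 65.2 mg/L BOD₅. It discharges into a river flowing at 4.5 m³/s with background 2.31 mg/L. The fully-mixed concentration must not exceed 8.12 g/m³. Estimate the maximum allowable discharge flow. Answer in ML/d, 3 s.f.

Mass balance at complete mixing: C_std·(Q_w + Q_r) = Q_w·C_e + Q_r·C_b.
Rearranging, Q_w = Q_r·(C_std − C_b)/(C_e − C_std) = 4.5·(8.12 − 2.31) / (65.2 − 8.12) = 0.458 m³/s.
= 39.57 ML/d.

39.6 ML/d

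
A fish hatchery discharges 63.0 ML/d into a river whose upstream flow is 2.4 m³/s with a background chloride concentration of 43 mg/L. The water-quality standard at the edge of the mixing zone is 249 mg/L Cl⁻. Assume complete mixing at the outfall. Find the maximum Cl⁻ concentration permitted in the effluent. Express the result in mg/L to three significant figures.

927 mg/L

63.0 ML/d = 0.7292 m³/s.
Mass balance: 249·3.129 = 0.7292·Cₑ + 2.4·43.
Cₑ = (779.2 − 103.2) / 0.7292 = 927 mg/L.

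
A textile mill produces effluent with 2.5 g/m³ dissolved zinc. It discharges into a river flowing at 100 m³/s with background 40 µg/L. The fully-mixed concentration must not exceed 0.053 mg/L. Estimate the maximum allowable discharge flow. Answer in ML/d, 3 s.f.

40 µg/L = 0.04 mg/L.
Mass balance at complete mixing: C_std·(Q_w + Q_r) = Q_w·C_e + Q_r·C_b.
Rearranging, Q_w = Q_r·(C_std − C_b)/(C_e − C_std) = 100·(0.053 − 0.04) / (2.5 − 0.053) = 0.5313 m³/s.
= 45.9 ML/d.

45.9 ML/d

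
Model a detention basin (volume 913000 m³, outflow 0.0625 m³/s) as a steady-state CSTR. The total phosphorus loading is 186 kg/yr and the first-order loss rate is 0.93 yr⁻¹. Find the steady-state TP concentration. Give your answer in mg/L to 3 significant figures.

0.0659 mg/L

Outflow Q = 0.0625 m³/s × 3.156e+07 s/yr = 1.972e+06 m³/yr.
Steady-state CSTR mass balance: W = Q·C + k·V·C, so C = W/(Q + kV).
Q + kV = 1.972e+06 + 0.93·913000 = 2.821e+06 m³/yr.
C = 186/2.821e+06 = 6.592e-05 kg/m³ = 0.06592 mg/L.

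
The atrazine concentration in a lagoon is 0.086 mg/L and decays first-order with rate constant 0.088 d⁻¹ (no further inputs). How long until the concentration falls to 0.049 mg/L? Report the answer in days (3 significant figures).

t = ln(C₀/C)/k = ln(0.086/0.049)/0.088 = 0.5625/0.088 = 6.392 d.

6.39 d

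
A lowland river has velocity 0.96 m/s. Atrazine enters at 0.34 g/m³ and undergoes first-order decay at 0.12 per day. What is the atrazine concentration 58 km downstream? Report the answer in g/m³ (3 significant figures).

Travel time t = 58 km / 0.96 m/s = 5.8e+04/0.96 = 6.042e+04 s = 0.6993 d.
First-order decay: C = 0.34·exp(−0.12·0.6993) = 0.34·0.9195 = 0.3126 g/m³.

0.313 g/m³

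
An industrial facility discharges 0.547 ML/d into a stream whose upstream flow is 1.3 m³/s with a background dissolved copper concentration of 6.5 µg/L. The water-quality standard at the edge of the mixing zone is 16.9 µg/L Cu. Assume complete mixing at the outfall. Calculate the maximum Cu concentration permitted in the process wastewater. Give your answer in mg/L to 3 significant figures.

2.15 mg/L

0.547 ML/d = 0.006331 m³/s.
6.5 µg/L = 0.0065 mg/L.
16.9 µg/L = 0.0169 mg/L.
Mass balance: 0.0169·1.306 = 0.006331·Cₑ + 1.3·0.0065.
Cₑ = (0.02208 − 0.00845) / 0.006331 = 2.152 mg/L.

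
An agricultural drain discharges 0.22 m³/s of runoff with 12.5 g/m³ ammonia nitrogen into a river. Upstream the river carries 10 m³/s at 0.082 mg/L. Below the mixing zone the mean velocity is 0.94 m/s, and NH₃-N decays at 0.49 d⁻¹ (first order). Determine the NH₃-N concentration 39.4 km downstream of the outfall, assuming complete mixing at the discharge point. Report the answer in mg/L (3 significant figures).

0.275 mg/L

After complete mixing, C₀ = (0.22·12.5 + 10·0.082) / 10.22 = 0.3493 mg/L.
Travel time t = 3.94e+04 m / 0.94 m/s = 4.191e+04 s = 0.4851 d.
C = 0.3493·exp(−0.49·0.4851) = 0.3493·0.7884 = 0.2754 mg/L.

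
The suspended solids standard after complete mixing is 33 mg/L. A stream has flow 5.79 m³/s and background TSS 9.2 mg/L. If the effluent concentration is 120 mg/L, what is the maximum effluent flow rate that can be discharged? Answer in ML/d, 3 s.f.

137 ML/d

Mass balance at complete mixing: C_std·(Q_w + Q_r) = Q_w·C_e + Q_r·C_b.
Rearranging, Q_w = Q_r·(C_std − C_b)/(C_e − C_std) = 5.79·(33 − 9.2) / (120 − 33) = 1.584 m³/s.
= 136.9 ML/d.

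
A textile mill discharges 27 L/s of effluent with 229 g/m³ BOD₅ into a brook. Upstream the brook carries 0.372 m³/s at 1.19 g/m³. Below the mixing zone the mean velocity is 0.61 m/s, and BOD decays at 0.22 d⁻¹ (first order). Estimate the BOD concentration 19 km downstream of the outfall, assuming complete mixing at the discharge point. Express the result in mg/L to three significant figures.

15.3 mg/L

27 L/s = 0.027 m³/s.
After complete mixing, C₀ = (0.027·229 + 0.372·1.19) / 0.399 = 16.61 mg/L.
Travel time t = 1.9e+04 m / 0.61 m/s = 3.115e+04 s = 0.3605 d.
C = 16.61·exp(−0.22·0.3605) = 16.61·0.9238 = 15.34 mg/L.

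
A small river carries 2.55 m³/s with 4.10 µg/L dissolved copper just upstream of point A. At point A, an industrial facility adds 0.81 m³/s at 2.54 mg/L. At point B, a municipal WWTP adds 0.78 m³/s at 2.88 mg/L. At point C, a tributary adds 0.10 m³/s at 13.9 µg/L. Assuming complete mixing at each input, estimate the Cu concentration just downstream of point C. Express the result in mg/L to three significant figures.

4.10 µg/L = 0.0041 mg/L.
After input A: C = (2.55·0.0041 + 0.81·2.54) / 3.36 = 0.6154 mg/L.
After input B: C = (3.36·0.6154 + 0.78·2.88) / 4.14 = 1.042 mg/L.
13.9 µg/L = 0.0139 mg/L.
After input C: C = (4.14·1.042 + 0.1·0.0139) / 4.24 = 1.018 mg/L.

1.02 mg/L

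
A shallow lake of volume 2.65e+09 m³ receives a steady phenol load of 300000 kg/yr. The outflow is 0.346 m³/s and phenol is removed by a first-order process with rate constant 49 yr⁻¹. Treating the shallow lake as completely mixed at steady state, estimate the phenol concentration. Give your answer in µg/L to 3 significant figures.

2.31 µg/L

Outflow Q = 0.346 m³/s × 3.156e+07 s/yr = 1.092e+07 m³/yr.
Steady-state CSTR mass balance: W = Q·C + k·V·C, so C = W/(Q + kV).
Q + kV = 1.092e+07 + 49·2.65e+09 = 1.299e+11 m³/yr.
C = 300000/1.299e+11 = 2.31e-06 kg/m³ = 0.00231 mg/L = 2.31 µg/L.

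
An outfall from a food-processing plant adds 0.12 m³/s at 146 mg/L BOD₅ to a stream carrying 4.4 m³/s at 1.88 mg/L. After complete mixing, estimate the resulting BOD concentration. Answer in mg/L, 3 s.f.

By mass balance at complete mixing, C = (0.12·146 + 4.4·1.88) / (0.12 + 4.4) = 25.79/4.52 = 5.706 mg/L.

5.71 mg/L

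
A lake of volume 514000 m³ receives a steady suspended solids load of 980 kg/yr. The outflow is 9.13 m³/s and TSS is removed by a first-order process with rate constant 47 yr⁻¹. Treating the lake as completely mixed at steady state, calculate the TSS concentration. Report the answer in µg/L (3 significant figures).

3.14 µg/L

Outflow Q = 9.13 m³/s × 3.156e+07 s/yr = 2.881e+08 m³/yr.
Steady-state CSTR mass balance: W = Q·C + k·V·C, so C = W/(Q + kV).
Q + kV = 2.881e+08 + 47·514000 = 3.123e+08 m³/yr.
C = 980/3.123e+08 = 3.138e-06 kg/m³ = 0.003138 mg/L = 3.138 µg/L.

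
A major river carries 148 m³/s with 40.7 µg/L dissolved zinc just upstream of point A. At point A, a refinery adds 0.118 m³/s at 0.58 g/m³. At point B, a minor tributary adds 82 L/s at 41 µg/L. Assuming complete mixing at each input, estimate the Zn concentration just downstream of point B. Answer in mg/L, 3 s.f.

40.7 µg/L = 0.0407 mg/L.
After input A: C = (148·0.0407 + 0.118·0.58) / 148.1 = 0.04113 mg/L.
82 L/s = 0.082 m³/s.
41 µg/L = 0.041 mg/L.
After input B: C = (148.1·0.04113 + 0.082·0.041) / 148.2 = 0.04113 mg/L.

0.0411 mg/L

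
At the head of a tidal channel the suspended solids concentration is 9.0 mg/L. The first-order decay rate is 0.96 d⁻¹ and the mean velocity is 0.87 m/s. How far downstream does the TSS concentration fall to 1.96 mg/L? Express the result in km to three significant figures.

From C = C₀·e^(−kt), t = ln(C₀/C)/k = ln(9.0/1.96)/0.96 = 1.524/0.96 = 1.588 d.
Distance = v·t = 0.87 m/s × 1.372e+05 s = 1.194e+05 m = 119.4 km.

119 km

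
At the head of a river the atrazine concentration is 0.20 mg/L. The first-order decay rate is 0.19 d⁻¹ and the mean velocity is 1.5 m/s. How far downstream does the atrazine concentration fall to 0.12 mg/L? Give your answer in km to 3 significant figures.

348 km

From C = C₀·e^(−kt), t = ln(C₀/C)/k = ln(0.20/0.12)/0.19 = 0.5108/0.19 = 2.689 d.
Distance = v·t = 1.5 m/s × 2.323e+05 s = 3.484e+05 m = 348.4 km.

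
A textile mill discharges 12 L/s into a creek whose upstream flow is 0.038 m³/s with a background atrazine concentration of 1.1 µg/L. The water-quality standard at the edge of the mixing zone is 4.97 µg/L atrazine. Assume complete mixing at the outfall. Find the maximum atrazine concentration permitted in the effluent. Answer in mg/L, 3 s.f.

0.0172 mg/L

12 L/s = 0.012 m³/s.
1.1 µg/L = 0.0011 mg/L.
4.97 µg/L = 0.00497 mg/L.
Mass balance: 0.00497·0.05 = 0.012·Cₑ + 0.038·0.0011.
Cₑ = (0.0002485 − 4.18e-05) / 0.012 = 0.01722 mg/L.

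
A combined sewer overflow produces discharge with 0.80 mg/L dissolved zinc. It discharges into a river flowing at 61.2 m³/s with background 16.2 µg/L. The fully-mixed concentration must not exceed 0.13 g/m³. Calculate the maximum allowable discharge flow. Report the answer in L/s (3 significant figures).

10400 L/s

16.2 µg/L = 0.0162 mg/L.
Mass balance at complete mixing: C_std·(Q_w + Q_r) = Q_w·C_e + Q_r·C_b.
Rearranging, Q_w = Q_r·(C_std − C_b)/(C_e − C_std) = 61.2·(0.13 − 0.0162) / (0.8 − 0.13) = 10.39 m³/s.
= 1.039e+04 L/s.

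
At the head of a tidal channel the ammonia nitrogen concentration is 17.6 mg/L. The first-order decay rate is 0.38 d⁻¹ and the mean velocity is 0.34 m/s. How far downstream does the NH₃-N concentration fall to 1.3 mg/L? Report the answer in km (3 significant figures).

From C = C₀·e^(−kt), t = ln(C₀/C)/k = ln(17.6/1.3)/0.38 = 2.606/0.38 = 6.857 d.
Distance = v·t = 0.34 m/s × 5.924e+05 s = 2.014e+05 m = 201.4 km.

201 km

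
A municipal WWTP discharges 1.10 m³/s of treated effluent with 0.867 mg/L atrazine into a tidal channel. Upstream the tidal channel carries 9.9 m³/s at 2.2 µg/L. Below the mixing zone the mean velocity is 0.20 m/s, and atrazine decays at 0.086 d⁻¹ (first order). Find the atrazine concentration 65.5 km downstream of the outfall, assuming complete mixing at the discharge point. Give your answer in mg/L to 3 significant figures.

2.2 µg/L = 0.0022 mg/L.
After complete mixing, C₀ = (1.1·0.867 + 9.9·0.0022) / 11 = 0.08868 mg/L.
Travel time t = 6.55e+04 m / 0.20 m/s = 3.275e+05 s = 3.791 d.
C = 0.08868·exp(−0.086·3.791) = 0.08868·0.7218 = 0.06401 mg/L.

0.0640 mg/L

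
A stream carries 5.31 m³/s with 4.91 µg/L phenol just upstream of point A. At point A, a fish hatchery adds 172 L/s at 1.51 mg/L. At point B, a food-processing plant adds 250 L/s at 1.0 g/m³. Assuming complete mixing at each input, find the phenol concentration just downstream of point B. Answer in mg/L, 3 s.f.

0.0935 mg/L

4.91 µg/L = 0.00491 mg/L.
172 L/s = 0.172 m³/s.
After input A: C = (5.31·0.00491 + 0.172·1.51) / 5.482 = 0.05213 mg/L.
250 L/s = 0.25 m³/s.
After input B: C = (5.482·0.05213 + 0.25·1) / 5.732 = 0.09347 mg/L.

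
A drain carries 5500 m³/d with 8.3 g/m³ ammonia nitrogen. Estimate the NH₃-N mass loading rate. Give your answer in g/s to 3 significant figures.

5500 m³/d = 0.06366 m³/s.
Mass flux = Q·C = 0.06366 m³/s × 8.3 g/m³ = 0.5284 g/s.

0.528 g/s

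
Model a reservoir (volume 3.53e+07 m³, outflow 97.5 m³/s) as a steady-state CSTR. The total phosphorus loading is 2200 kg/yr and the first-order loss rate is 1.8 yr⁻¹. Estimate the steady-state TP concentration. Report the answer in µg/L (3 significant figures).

Outflow Q = 97.5 m³/s × 3.156e+07 s/yr = 3.077e+09 m³/yr.
Steady-state CSTR mass balance: W = Q·C + k·V·C, so C = W/(Q + kV).
Q + kV = 3.077e+09 + 1.8·3.53e+07 = 3.14e+09 m³/yr.
C = 2200/3.14e+09 = 7.005e-07 kg/m³ = 0.0007005 mg/L = 0.7005 µg/L.

0.701 µg/L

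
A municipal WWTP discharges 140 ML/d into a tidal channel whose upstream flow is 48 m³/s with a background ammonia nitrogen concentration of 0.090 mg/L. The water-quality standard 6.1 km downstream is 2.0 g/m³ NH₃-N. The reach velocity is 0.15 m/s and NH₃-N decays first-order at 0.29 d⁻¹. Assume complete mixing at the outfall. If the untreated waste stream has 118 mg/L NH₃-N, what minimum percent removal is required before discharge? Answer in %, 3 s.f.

42.8 %

140 ML/d = 1.62 m³/s.
Travel time to the compliance point: t = 6100/0.15 = 4.067e+04 s = 0.4707 d; decay factor exp(−0.29·0.4707) = 0.8724.
So the concentration just after mixing may be at most 2/0.8724 = 2.293 mg/L.
Mass balance: 2.293·49.62 = 1.62·Cₑ + 48·0.09.
Cₑ = (113.8 − 4.32) / 1.62 = 67.54 mg/L.
Required removal = 1 − 67.54/118 = 42.77 %.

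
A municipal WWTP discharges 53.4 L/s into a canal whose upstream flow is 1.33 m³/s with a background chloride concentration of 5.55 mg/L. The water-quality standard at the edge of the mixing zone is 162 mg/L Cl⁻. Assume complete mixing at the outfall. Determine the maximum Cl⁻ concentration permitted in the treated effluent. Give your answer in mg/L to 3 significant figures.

53.4 L/s = 0.0534 m³/s.
Mass balance: 162·1.383 = 0.0534·Cₑ + 1.33·5.55.
Cₑ = (224.1 − 7.381) / 0.0534 = 4059 mg/L.

4060 mg/L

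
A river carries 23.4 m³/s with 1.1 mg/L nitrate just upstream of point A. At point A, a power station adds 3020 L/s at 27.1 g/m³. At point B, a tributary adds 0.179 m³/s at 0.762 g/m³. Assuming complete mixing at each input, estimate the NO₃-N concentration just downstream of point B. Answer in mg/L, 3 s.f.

4.05 mg/L

3020 L/s = 3.02 m³/s.
After input A: C = (23.4·1.1 + 3.02·27.1) / 26.42 = 4.072 mg/L.
After input B: C = (26.42·4.072 + 0.179·0.762) / 26.6 = 4.05 mg/L.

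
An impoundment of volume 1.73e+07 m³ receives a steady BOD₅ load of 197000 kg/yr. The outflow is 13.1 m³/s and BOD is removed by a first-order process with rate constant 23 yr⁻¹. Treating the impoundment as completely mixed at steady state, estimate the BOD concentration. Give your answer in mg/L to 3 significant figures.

Outflow Q = 13.1 m³/s × 3.156e+07 s/yr = 4.134e+08 m³/yr.
Steady-state CSTR mass balance: W = Q·C + k·V·C, so C = W/(Q + kV).
Q + kV = 4.134e+08 + 23·1.73e+07 = 8.113e+08 m³/yr.
C = 197000/8.113e+08 = 0.0002428 kg/m³ = 0.2428 mg/L.

0.243 mg/L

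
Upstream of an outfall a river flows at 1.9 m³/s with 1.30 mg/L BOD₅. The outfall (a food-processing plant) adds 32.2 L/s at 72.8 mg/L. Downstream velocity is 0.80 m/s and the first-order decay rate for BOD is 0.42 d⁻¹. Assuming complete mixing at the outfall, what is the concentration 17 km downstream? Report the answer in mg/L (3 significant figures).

32.2 L/s = 0.0322 m³/s.
After complete mixing, C₀ = (0.0322·72.8 + 1.9·1.3) / 1.932 = 2.492 mg/L.
Travel time t = 1.7e+04 m / 0.80 m/s = 2.125e+04 s = 0.2459 d.
C = 2.492·exp(−0.42·0.2459) = 2.492·0.9019 = 2.247 mg/L.

2.25 mg/L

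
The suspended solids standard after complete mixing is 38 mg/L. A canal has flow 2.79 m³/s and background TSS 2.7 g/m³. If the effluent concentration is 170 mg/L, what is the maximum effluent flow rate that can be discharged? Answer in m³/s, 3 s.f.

0.746 m³/s

Mass balance at complete mixing: C_std·(Q_w + Q_r) = Q_w·C_e + Q_r·C_b.
Rearranging, Q_w = Q_r·(C_std − C_b)/(C_e − C_std) = 2.79·(38 − 2.7) / (170 − 38) = 0.7461 m³/s.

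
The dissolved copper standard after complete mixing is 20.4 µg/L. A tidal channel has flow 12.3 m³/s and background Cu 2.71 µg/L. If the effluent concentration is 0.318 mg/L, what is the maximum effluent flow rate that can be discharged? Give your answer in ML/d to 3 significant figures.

63.2 ML/d

2.71 µg/L = 0.00271 mg/L.
20.4 µg/L = 0.0204 mg/L.
Mass balance at complete mixing: C_std·(Q_w + Q_r) = Q_w·C_e + Q_r·C_b.
Rearranging, Q_w = Q_r·(C_std − C_b)/(C_e − C_std) = 12.3·(0.0204 − 0.00271) / (0.318 − 0.0204) = 0.7311 m³/s.
= 63.17 ML/d.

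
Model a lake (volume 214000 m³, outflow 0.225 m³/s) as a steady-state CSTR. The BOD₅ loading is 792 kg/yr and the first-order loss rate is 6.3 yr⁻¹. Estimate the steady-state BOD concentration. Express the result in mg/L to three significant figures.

Outflow Q = 0.225 m³/s × 3.156e+07 s/yr = 7.1e+06 m³/yr.
Steady-state CSTR mass balance: W = Q·C + k·V·C, so C = W/(Q + kV).
Q + kV = 7.1e+06 + 6.3·214000 = 8.449e+06 m³/yr.
C = 792/8.449e+06 = 9.374e-05 kg/m³ = 0.09374 mg/L.

0.0937 mg/L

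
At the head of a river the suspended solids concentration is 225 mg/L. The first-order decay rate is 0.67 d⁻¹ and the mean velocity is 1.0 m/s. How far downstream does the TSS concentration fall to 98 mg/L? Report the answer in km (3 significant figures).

From C = C₀·e^(−kt), t = ln(C₀/C)/k = ln(225/98)/0.67 = 0.8311/0.67 = 1.24 d.
Distance = v·t = 1.0 m/s × 1.072e+05 s = 1.072e+05 m = 107.2 km.

107 km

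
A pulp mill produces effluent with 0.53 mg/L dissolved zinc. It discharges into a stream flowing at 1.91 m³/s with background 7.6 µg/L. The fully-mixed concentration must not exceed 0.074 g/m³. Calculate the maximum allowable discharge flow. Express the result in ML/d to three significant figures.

24.0 ML/d

7.6 µg/L = 0.0076 mg/L.
Mass balance at complete mixing: C_std·(Q_w + Q_r) = Q_w·C_e + Q_r·C_b.
Rearranging, Q_w = Q_r·(C_std − C_b)/(C_e − C_std) = 1.91·(0.074 − 0.0076) / (0.53 − 0.074) = 0.2781 m³/s.
= 24.03 ML/d.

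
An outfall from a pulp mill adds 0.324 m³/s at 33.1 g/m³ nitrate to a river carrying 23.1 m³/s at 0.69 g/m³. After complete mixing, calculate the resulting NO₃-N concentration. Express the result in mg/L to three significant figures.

Conservation of mass across the mixing zone: C = (0.324·33.1 + 23.1·0.69) / (0.324 + 23.1) = 26.66/23.42 = 1.138 mg/L.

1.14 mg/L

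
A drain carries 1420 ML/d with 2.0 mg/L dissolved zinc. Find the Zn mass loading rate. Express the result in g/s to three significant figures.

32.9 g/s

1420 ML/d = 16.44 m³/s.
Mass flux = Q·C = 16.44 m³/s × 2 g/m³ = 32.87 g/s.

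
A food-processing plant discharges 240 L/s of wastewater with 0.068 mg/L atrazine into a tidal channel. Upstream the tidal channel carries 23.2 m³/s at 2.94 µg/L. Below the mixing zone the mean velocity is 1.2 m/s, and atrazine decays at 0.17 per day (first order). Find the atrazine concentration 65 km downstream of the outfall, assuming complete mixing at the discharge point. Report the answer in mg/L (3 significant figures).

240 L/s = 0.24 m³/s.
2.94 µg/L = 0.00294 mg/L.
After complete mixing, C₀ = (0.24·0.068 + 23.2·0.00294) / 23.44 = 0.003606 mg/L.
Travel time t = 6.5e+04 m / 1.2 m/s = 5.417e+04 s = 0.6269 d.
C = 0.003606·exp(−0.17·0.6269) = 0.003606·0.8989 = 0.003242 mg/L.

0.00324 mg/L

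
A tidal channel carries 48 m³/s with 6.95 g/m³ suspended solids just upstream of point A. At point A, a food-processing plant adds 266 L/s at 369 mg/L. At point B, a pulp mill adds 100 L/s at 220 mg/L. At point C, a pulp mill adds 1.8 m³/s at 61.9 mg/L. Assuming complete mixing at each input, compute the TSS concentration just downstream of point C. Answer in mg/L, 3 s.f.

266 L/s = 0.266 m³/s.
After input A: C = (48·6.95 + 0.266·369) / 48.27 = 8.945 mg/L.
100 L/s = 0.1 m³/s.
After input B: C = (48.27·8.945 + 0.1·220) / 48.37 = 9.382 mg/L.
After input C: C = (48.37·9.382 + 1.8·61.9) / 50.17 = 11.27 mg/L.

11.3 mg/L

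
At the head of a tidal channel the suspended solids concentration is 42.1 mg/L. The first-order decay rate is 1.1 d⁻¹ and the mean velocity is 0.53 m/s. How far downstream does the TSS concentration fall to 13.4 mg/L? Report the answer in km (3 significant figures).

47.7 km

From C = C₀·e^(−kt), t = ln(C₀/C)/k = ln(42.1/13.4)/1.1 = 1.145/1.1 = 1.041 d.
Distance = v·t = 0.53 m/s × 8.992e+04 s = 4.766e+04 m = 47.66 km.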